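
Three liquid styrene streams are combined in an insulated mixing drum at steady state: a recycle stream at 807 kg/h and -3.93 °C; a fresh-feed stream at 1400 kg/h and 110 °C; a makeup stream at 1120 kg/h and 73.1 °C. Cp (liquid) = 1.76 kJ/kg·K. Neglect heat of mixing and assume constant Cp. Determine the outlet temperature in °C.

Adiabatic, steady state ⇒ Σ ṁᵢCp,ᵢ(T_out − Tᵢ) = 0
T_out = Σ ṁᵢCp,ᵢTᵢ / Σ ṁᵢCp,ᵢ
      = 409550 / 5855.5 = 69.943 °C

T_out = 69.9 °C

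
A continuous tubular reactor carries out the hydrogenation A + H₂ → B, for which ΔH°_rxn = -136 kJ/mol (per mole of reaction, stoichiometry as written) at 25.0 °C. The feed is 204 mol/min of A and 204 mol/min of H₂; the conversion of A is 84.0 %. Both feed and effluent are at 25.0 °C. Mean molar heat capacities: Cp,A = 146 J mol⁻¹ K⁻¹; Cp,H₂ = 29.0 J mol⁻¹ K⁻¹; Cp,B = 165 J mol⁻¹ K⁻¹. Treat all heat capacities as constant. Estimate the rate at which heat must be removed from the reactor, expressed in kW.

Q_out = 388 kW

Extent of reaction ξ = 0.840 × 204 = 171.36 mol/min
Reaction term: ξ·ΔH°_rxn = 171.36 × -136 = -23305 kJ/min
Q = ΔH = -23305 kJ/min = -388.42 kW
Heat removed = 388.42 kW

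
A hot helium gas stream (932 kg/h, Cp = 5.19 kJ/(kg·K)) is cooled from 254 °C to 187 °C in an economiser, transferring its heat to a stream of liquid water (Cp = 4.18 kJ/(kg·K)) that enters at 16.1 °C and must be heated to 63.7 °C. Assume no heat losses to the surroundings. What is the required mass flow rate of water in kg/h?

Heat released by hot stream: Q = 932 × 5.19 × (254 − 187) = 324080 kJ/h
Energy balance on cold side (adiabatic exchanger): Q = ṁ_c·Cp_c·(T_c,out − T_c,in)
ṁ_c = 324080 / [4.18 × (63.7 − 16.1)] = 1628.8 kg/h

ṁ_c = 1630 kg/h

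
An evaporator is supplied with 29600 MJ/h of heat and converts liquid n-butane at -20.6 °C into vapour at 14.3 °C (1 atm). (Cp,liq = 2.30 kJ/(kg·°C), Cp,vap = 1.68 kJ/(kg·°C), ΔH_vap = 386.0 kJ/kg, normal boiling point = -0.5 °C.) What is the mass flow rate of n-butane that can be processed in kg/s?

ṁ = 18.0 kg/s

Δh = 2.30×(-0.5−-20.6) + 386.0 + 1.68×(14.3−-0.5) = 457.09 kJ/kg
Q = 29600 MJ/h = 8222.2 kJ/s = 8222.2 kJ/s
ṁ = Q/Δh = 8222.2 / 457.09 = 17.988 kg/s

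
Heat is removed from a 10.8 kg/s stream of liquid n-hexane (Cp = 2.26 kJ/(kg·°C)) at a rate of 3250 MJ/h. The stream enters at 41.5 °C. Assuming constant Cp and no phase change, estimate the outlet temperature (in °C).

T_out = 4.51 °C

Q = 3250 MJ/h = 902.78 kJ/s
ΔT = Q/(ṁ·Cp) = 902.78/(10.8×2.26) = 36.987 K
T_out = 41.5 − 36.987 = 4.513 °C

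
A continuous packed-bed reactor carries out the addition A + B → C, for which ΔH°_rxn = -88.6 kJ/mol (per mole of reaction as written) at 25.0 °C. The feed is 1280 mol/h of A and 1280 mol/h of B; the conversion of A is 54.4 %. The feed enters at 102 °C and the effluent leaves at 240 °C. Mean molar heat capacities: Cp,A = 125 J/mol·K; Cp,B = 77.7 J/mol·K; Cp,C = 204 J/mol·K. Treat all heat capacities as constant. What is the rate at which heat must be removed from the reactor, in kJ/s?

Extent of reaction ξ = 0.544 × 1280 = 696.32 mol/h
Reaction term: ξ·ΔH°_rxn = 696.32 × -88.6 = -61694 kJ/h
Sensible, feed 102→25 °C: -19978 kJ/h
Outlet flows (mol/h): A 583.68, B 583.68, C 696.32
Sensible, products 25→240 °C: 55978 kJ/h
Q = ΔH = -25694 kJ/h = -7.1373 kW
Heat removed = 7.1373 kJ/s

Q_out = 7.14 kJ/s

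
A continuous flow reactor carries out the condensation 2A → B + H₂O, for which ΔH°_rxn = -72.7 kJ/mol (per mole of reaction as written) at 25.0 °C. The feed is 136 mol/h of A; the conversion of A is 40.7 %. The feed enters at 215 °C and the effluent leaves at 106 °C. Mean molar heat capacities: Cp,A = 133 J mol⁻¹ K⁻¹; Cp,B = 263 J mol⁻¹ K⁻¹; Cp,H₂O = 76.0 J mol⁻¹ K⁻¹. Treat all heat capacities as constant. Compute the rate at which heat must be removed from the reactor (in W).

Q_out = 1060 W

Extent of reaction ξ = 0.407 × 136 / 2 = 27.676 mol/h
Reaction term: ξ·ΔH°_rxn = 27.676 × -72.7 = -2012 kJ/h
Sensible, feed 215→25 °C: -3436.7 kJ/h
Outlet flows (mol/h): A 80.648, B 27.676, H₂O 27.676
Sensible, products 25→106 °C: 1628.8 kJ/h
Q = ΔH = -3820 kJ/h = -1.0611 kW
Heat removed = 1061.1 W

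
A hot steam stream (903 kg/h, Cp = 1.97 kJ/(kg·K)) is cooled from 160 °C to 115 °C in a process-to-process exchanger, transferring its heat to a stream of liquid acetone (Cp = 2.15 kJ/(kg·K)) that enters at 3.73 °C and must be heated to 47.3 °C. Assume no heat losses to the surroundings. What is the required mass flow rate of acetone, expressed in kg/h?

ṁ_c = 855 kg/h

Heat released by hot stream: Q = 903 × 1.97 × (160 − 115) = 80051 kJ/h
Energy balance on cold side (adiabatic exchanger): Q = ṁ_c·Cp_c·(T_c,out − T_c,in)
ṁ_c = 80051 / [2.15 × (47.3 − 3.73)] = 854.56 kg/h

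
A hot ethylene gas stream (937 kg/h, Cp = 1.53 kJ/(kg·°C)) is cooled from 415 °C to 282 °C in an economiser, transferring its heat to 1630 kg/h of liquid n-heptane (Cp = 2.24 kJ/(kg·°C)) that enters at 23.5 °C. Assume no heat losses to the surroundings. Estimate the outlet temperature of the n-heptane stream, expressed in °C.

Heat released by hot stream: Q = 937 × 1.53 × (415 − 282) = 190670 kJ/h
Energy balance on cold side (adiabatic exchanger): Q = ṁ_c·Cp_c·(T_c,out − T_c,in)
T_c,out = 23.5 + 190670/(1630 × 2.24) = 75.721 °C

T_c,out = 75.7 °C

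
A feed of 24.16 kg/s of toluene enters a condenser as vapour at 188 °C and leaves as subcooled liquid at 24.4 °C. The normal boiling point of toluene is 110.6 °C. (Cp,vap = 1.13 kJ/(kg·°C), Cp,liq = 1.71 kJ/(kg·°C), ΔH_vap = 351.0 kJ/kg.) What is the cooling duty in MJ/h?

vapour 188→110.6 °C: -87.462 kJ/kg
condensation at 110.6 °C: -351 kJ/kg
liquid 110.6→24.4 °C: -147.4 kJ/kg
Δh = -87.462 + -351 + -147.4 = -585.86 kJ/kg
Q = ṁ·Δh = 24.16 kg/s × -585.86 kJ/kg = -14154 kJ/s
|Q| = 14154 kW = 50956 MJ/h

Q_c = 51000 MJ/h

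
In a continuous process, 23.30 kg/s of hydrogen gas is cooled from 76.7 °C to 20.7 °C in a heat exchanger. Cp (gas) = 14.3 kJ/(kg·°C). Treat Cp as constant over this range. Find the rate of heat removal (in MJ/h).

Q = ṁ·Cp·ΔT = 23.30 × 14.3 × (20.7 − 76.7) = -18659 kJ/s
Cooling duty = 67171 MJ/h

Q_c = 67200 MJ/h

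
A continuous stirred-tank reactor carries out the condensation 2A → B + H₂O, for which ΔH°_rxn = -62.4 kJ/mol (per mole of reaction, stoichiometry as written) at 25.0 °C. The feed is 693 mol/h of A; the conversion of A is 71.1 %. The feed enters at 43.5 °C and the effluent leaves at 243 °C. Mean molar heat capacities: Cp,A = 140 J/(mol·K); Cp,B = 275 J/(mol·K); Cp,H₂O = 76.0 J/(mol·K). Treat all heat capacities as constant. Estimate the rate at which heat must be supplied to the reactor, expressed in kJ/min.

Q_in = 130 kJ/min

Extent of reaction ξ = 0.711 × 693 / 2 = 246.36 mol/h
Reaction term: ξ·ΔH°_rxn = 246.36 × -62.4 = -15373 kJ/h
Sensible, feed 43.5→25 °C: -1794.9 kJ/h
Outlet flows (mol/h): A 200.28, B 246.36, H₂O 246.36
Sensible, products 25→243 °C: 24964 kJ/h
Q = ΔH = 7795.7 kJ/h = 2.1655 kW
Heat supplied = 129.93 kJ/min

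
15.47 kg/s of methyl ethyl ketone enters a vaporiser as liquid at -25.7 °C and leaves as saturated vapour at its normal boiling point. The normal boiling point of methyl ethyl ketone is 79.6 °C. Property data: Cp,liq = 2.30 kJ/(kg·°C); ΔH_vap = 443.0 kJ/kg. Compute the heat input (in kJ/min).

liquid -25.7→79.6 °C: 242.19 kJ/kg
vaporisation at 79.6 °C: 443 kJ/kg
Δh = 242.19 + 443 = 685.19 kJ/kg
Q = ṁ·Δh = 15.47 kg/s × 685.19 kJ/kg = 10600 kJ/s
|Q| = 10600 kW = 635990 kJ/min

Q = 636000 kJ/min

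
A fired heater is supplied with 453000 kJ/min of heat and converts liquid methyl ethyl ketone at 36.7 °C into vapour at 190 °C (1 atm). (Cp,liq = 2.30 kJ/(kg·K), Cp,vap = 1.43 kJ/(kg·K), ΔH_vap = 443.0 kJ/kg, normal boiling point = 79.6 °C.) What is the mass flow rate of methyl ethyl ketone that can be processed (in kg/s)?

ṁ = 10.8 kg/s

Δh = 2.30×(79.6−36.7) + 443.0 + 1.43×(190−79.6) = 699.54 kJ/kg
Q = 453000 kJ/min = 7550 kJ/s = 7550 kJ/s
ṁ = Q/Δh = 7550 / 699.54 = 10.793 kg/s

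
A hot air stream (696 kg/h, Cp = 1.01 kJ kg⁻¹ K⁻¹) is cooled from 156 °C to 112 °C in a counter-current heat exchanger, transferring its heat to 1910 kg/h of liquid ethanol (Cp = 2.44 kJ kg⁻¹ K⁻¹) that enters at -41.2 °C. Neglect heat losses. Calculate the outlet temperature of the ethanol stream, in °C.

Heat released by hot stream: Q = 696 × 1.01 × (156 − 112) = 30930 kJ/h
Energy balance on cold side (adiabatic exchanger): Q = ṁ_c·Cp_c·(T_c,out − T_c,in)
T_c,out = -41.2 + 30930/(1910 × 2.44) = -34.563 °C

T_c,out = -34.6 °C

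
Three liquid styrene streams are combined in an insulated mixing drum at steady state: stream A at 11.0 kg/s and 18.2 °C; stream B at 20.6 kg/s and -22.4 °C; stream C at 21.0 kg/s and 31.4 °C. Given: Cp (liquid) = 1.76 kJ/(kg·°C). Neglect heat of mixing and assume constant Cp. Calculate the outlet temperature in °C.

T_out = 7.57 °C

No heat crosses the boundary, so H_out = H_in.
T_out = Σ ṁᵢCp,ᵢTᵢ / Σ ṁᵢCp,ᵢ
      = 700.76 / 92.576 = 7.5696 °C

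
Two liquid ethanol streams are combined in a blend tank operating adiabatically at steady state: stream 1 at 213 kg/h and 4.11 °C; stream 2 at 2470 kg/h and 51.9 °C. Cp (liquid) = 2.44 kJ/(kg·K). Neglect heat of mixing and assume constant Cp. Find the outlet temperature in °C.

Adiabatic, steady state ⇒ Σ ṁᵢCp,ᵢ(T_out − Tᵢ) = 0
Σ ṁᵢCp,ᵢTᵢ = 213×2.44×4.11 + 2470×2.44×51.9 = 314930
Σ ṁᵢCp,ᵢ = 213×2.44 + 2470×2.44 = 6546.5
T_out = 314930 / 6546.5 = 48.106 °C

T_out = 48.1 °C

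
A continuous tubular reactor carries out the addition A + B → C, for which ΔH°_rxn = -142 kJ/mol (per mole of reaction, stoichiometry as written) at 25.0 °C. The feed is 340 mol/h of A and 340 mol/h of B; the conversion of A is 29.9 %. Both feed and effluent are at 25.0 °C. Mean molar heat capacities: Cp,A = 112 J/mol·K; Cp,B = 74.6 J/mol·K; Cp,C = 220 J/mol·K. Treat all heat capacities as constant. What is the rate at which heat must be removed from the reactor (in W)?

Extent of reaction ξ = 0.299 × 340 = 101.66 mol/h
Reaction term: ξ·ΔH°_rxn = 101.66 × -142 = -14436 kJ/h
Q = ΔH = -14436 kJ/h = -4.0099 kW
Heat removed = 4009.9 W

Q_out = 4010 W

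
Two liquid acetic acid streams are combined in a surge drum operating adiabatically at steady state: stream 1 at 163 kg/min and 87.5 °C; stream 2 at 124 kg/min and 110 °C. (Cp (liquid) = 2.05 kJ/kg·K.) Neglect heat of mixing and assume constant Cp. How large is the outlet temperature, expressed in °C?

No heat crosses the boundary, so H_out = H_in.
Σ ṁᵢCp,ᵢTᵢ = 163×2.05×87.5 + 124×2.05×110 = 57200
Σ ṁᵢCp,ᵢ = 163×2.05 + 124×2.05 = 588.35
T_out = 57200 / 588.35 = 97.221 °C

T_out = 97.2 °C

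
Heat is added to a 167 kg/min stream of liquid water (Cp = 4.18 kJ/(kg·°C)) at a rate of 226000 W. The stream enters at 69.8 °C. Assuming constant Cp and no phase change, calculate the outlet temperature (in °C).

Q = 226000 W = 13560 kJ/min
ΔT = Q/(ṁ·Cp) = 13560/(167×4.18) = 19.425 K
T_out = 69.8 + 19.425 = 89.225 °C

T_out = 89.2 °C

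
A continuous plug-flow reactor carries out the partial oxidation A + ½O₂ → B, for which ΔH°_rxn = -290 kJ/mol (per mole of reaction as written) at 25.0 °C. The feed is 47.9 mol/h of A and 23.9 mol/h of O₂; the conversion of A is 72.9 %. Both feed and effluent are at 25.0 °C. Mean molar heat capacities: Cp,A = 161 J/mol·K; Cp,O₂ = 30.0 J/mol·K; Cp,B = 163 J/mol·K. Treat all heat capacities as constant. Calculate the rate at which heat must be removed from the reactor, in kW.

Q_out = 2.81 kW

Extent of reaction ξ = 0.729 × 47.9 = 34.919 mol/h
Reaction term: ξ·ΔH°_rxn = 34.919 × -290 = -10127 kJ/h
Q = ΔH = -10127 kJ/h = -2.8129 kW
Heat removed = 2.8129 kW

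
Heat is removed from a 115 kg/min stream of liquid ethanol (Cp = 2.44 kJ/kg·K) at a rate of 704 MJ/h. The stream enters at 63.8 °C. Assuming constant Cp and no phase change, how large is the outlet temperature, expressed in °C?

T_out = 22.0 °C

Q = 704 MJ/h = 11733 kJ/min
ΔT = Q/(ṁ·Cp) = 11733/(115×2.44) = 41.815 K
T_out = 63.8 − 41.815 = 21.985 °C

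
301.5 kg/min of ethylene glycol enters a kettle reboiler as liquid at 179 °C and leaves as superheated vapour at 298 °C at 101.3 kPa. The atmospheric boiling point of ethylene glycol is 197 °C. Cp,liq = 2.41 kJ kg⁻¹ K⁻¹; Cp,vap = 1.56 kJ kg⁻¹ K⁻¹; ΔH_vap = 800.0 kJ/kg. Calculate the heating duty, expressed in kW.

Q = 5030 kW

liquid 179→197 °C: 43.38 kJ/kg
vaporisation at 197 °C: 800 kJ/kg
vapour 197→298 °C: 157.56 kJ/kg
Δh = 43.38 + 800 + 157.56 = 1000.9 kJ/kg
Q = ṁ·Δh = 301.5 kg/min × 1000.9 kJ/kg = 301780 kJ/min
|Q| = 5029.7 kW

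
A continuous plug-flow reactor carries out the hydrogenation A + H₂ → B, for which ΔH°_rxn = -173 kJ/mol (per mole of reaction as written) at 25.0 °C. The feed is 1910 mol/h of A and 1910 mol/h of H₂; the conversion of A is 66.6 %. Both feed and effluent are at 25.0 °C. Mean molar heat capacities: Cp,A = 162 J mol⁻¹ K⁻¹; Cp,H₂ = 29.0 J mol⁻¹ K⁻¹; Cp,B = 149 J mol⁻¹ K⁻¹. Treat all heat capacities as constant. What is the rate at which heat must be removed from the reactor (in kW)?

Q_out = 61.1 kW

Extent of reaction ξ = 0.666 × 1910 = 1272.1 mol/h
Reaction term: ξ·ΔH°_rxn = 1272.1 × -173 = -220070 kJ/h
Q = ΔH = -220070 kJ/h = -61.13 kW
Heat removed = 61.13 kW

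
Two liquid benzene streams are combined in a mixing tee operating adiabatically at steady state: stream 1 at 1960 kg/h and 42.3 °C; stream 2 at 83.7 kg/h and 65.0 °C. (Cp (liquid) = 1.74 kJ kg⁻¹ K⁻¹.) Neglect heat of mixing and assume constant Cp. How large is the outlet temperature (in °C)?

T_out = 43.2 °C

No heat crosses the boundary, so H_out = H_in.
Σ ṁᵢCp,ᵢTᵢ = 1960×1.74×42.3 + 83.7×1.74×65.0 = 153730
Σ ṁᵢCp,ᵢ = 1960×1.74 + 83.7×1.74 = 3556
T_out = 153730 / 3556 = 43.23 °C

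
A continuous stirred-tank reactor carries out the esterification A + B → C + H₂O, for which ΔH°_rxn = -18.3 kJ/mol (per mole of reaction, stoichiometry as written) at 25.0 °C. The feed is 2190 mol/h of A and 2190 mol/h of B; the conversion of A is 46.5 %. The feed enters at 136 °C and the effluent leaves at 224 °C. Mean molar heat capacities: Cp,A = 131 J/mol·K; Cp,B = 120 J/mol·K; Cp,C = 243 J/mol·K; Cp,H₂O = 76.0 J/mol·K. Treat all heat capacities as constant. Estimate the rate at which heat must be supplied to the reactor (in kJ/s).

Extent of reaction ξ = 0.465 × 2190 = 1018.4 mol/h
Reaction term: ξ·ΔH°_rxn = 1018.4 × -18.3 = -18636 kJ/h
Sensible, feed 136→25 °C: -61016 kJ/h
Outlet flows (mol/h): A 1171.7, B 1171.7, C 1018.4, H₂O 1018.4
Sensible, products 25→224 °C: 123170 kJ/h
Q = ΔH = 43517 kJ/h = 12.088 kW
Heat supplied = 12.088 kJ/s

Q_in = 12.1 kJ/s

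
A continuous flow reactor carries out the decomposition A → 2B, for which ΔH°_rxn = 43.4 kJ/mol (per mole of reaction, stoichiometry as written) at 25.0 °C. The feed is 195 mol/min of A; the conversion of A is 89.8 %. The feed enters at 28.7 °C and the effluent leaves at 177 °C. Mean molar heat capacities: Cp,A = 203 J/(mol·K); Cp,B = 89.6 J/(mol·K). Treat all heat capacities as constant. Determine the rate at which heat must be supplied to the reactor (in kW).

Q_in = 214 kW

Extent of reaction ξ = 0.898 × 195 = 175.11 mol/min
Reaction term: ξ·ΔH°_rxn = 175.11 × 43.4 = 7599.8 kJ/min
Sensible, feed 28.7→25 °C: -146.46 kJ/min
Outlet flows (mol/min): A 19.89, B 350.22
Sensible, products 25→177 °C: 5383.4 kJ/min
Q = ΔH = 12837 kJ/min = 213.95 kW
Heat supplied = 213.95 kW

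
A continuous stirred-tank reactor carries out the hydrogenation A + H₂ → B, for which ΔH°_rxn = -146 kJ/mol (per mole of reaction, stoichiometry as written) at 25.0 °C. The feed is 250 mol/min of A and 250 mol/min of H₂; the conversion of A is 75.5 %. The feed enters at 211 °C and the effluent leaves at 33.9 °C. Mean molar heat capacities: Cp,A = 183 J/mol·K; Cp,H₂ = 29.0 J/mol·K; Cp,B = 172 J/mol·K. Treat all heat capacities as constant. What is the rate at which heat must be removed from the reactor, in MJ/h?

Extent of reaction ξ = 0.755 × 250 = 188.75 mol/min
Reaction term: ξ·ΔH°_rxn = 188.75 × -146 = -27558 kJ/min
Sensible, feed 211→25 °C: -9858 kJ/min
Outlet flows (mol/min): A 61.25, H₂ 61.25, B 188.75
Sensible, products 25→33.9 °C: 404.5 kJ/min
Q = ΔH = -37011 kJ/min = -616.85 kW
Heat removed = 2220.7 MJ/h

Q_out = 2220 MJ/h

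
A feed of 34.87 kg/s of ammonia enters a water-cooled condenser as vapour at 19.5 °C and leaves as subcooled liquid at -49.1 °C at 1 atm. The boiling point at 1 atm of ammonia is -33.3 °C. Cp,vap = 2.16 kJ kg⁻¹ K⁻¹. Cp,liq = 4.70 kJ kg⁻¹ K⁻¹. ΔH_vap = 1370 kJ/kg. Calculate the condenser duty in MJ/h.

vapour 19.5→-33.3 °C: -114.05 kJ/kg
condensation at -33.3 °C: -1370 kJ/kg
liquid -33.3→-49.1 °C: -74.26 kJ/kg
Δh = -114.05 + -1370 + -74.26 = -1558.3 kJ/kg
Q = ṁ·Δh = 34.87 kg/s × -1558.3 kJ/kg = -54338 kJ/s
|Q| = 54338 kW = 195620 MJ/h

Q_c = 196000 MJ/h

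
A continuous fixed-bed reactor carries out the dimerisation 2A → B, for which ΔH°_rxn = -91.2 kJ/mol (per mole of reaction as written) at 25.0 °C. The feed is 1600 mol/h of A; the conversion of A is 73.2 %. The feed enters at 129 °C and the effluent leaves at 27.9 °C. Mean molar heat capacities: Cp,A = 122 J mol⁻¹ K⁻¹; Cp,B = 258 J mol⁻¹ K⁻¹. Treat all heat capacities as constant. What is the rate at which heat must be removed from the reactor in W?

Extent of reaction ξ = 0.732 × 1600 / 2 = 585.6 mol/h
Reaction term: ξ·ΔH°_rxn = 585.6 × -91.2 = -53407 kJ/h
Sensible, feed 129→25 °C: -20301 kJ/h
Outlet flows (mol/h): A 428.8, B 585.6
Sensible, products 25→27.9 °C: 589.86 kJ/h
Q = ΔH = -73118 kJ/h = -20.31 kW
Heat removed = 20310 W

Q_out = 20300 W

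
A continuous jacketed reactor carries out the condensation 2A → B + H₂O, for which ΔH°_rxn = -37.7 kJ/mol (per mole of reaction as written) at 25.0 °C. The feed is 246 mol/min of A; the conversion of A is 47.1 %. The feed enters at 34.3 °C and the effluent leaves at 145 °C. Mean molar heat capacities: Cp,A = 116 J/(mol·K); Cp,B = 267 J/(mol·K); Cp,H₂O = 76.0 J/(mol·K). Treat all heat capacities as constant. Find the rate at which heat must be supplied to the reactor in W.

Q_in = 29100 W

Extent of reaction ξ = 0.471 × 246 / 2 = 57.933 mol/min
Reaction term: ξ·ΔH°_rxn = 57.933 × -37.7 = -2184.1 kJ/min
Sensible, feed 34.3→25 °C: -265.38 kJ/min
Outlet flows (mol/min): A 130.13, B 57.933, H₂O 57.933
Sensible, products 25→145 °C: 4196 kJ/min
Q = ΔH = 1746.5 kJ/min = 29.109 kW
Heat supplied = 29109 W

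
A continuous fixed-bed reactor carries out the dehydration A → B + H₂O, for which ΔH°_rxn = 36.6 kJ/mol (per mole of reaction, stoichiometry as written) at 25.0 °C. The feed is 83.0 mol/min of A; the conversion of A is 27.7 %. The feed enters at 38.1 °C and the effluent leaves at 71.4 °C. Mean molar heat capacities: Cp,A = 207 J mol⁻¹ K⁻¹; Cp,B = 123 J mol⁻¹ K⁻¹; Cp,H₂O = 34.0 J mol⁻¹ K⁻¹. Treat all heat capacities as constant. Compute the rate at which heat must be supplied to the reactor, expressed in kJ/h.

Extent of reaction ξ = 0.277 × 83.0 = 22.991 mol/min
Reaction term: ξ·ΔH°_rxn = 22.991 × 36.6 = 841.47 kJ/min
Sensible, feed 38.1→25 °C: -225.07 kJ/min
Outlet flows (mol/min): A 60.009, B 22.991, H₂O 22.991
Sensible, products 25→71.4 °C: 743.86 kJ/min
Q = ΔH = 1360.3 kJ/min = 22.671 kW
Heat supplied = 81616 kJ/h

Q_in = 81600 kJ/h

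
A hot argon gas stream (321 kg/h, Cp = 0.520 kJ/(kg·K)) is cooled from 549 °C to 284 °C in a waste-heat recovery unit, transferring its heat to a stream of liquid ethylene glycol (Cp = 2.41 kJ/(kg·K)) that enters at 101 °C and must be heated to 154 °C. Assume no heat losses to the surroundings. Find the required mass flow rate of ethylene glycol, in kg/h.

Heat released by hot stream: Q = 321 × 0.520 × (549 − 284) = 44234 kJ/h
Energy balance on cold side (adiabatic exchanger): Q = ṁ_c·Cp_c·(T_c,out − T_c,in)
ṁ_c = 44234 / [2.41 × (154 − 101)] = 346.31 kg/h

ṁ_c = 346 kg/h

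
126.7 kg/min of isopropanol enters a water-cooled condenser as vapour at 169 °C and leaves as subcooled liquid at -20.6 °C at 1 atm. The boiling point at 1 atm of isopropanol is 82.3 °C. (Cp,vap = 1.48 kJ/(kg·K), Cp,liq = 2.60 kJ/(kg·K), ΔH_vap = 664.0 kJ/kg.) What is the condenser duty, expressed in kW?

Q_c = 2240 kW

vapour 169→82.3 °C: -128.32 kJ/kg
condensation at 82.3 °C: -664 kJ/kg
liquid 82.3→-20.6 °C: -267.54 kJ/kg
Δh = -128.32 + -664 + -267.54 = -1059.9 kJ/kg
Q = ṁ·Δh = 126.7 kg/min × -1059.9 kJ/kg = -134280 kJ/min
|Q| = 2238.1 kW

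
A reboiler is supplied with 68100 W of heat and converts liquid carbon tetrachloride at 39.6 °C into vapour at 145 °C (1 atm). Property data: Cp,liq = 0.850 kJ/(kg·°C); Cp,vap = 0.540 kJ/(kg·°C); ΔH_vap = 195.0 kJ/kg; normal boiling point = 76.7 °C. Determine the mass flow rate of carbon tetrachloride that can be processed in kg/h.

ṁ = 931 kg/h

Δh = 0.850×(76.7−39.6) + 195.0 + 0.540×(145−76.7) = 263.42 kJ/kg
Q = 68100 W = 68.1 kJ/s = 245160 kJ/h
ṁ = Q/Δh = 245160 / 263.42 = 930.69 kg/h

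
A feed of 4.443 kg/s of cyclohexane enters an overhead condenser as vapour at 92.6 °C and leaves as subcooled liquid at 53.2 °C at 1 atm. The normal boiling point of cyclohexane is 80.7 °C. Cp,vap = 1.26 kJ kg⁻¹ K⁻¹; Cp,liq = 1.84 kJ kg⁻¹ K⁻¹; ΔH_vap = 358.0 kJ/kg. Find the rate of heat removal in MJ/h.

Q_c = 6780 MJ/h

vapour 92.6→80.7 °C: -14.994 kJ/kg
condensation at 80.7 °C: -358 kJ/kg
liquid 80.7→53.2 °C: -50.6 kJ/kg
Δh = -14.994 + -358 + -50.6 = -423.59 kJ/kg
Q = ṁ·Δh = 4.443 kg/s × -423.59 kJ/kg = -1882 kJ/s
|Q| = 1882 kW = 6775.3 MJ/h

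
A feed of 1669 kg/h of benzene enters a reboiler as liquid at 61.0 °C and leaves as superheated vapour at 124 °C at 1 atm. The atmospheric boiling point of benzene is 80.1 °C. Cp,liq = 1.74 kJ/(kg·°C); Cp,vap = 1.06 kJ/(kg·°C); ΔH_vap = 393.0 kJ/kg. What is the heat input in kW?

Q = 219 kW

liquid 61.0→80.1 °C: 33.234 kJ/kg
vaporisation at 80.1 °C: 393 kJ/kg
vapour 80.1→124 °C: 46.534 kJ/kg
Δh = 33.234 + 393 + 46.534 = 472.77 kJ/kg
Q = ṁ·Δh = 1669 kg/h × 472.77 kJ/kg = 789050 kJ/h
|Q| = 219.18 kW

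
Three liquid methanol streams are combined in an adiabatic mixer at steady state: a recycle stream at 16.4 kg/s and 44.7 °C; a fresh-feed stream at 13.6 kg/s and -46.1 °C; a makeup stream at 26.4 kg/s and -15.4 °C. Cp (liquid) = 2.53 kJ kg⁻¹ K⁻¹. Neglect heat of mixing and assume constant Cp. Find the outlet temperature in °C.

Adiabatic, steady state ⇒ Σ ṁᵢCp,ᵢ(T_out − Tᵢ) = 0
Σ ṁᵢCp,ᵢTᵢ = 16.4×2.53×44.7 + 13.6×2.53×-46.1 + 26.4×2.53×-15.4 = -760.11
Σ ṁᵢCp,ᵢ = 16.4×2.53 + 13.6×2.53 + 26.4×2.53 = 142.69
T_out = -760.11 / 142.69 = -5.327 °C

T_out = -5.33 °C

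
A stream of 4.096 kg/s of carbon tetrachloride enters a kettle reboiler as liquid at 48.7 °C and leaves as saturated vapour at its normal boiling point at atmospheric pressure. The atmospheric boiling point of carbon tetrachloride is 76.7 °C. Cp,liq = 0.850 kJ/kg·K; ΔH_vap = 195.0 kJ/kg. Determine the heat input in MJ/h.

Q = 3230 MJ/h

liquid 48.7→76.7 °C: 23.8 kJ/kg
vaporisation at 76.7 °C: 195 kJ/kg
Δh = 23.8 + 195 = 218.8 kJ/kg
Q = ṁ·Δh = 4.096 kg/s × 218.8 kJ/kg = 896.2 kJ/s
|Q| = 896.2 kW = 3226.3 MJ/h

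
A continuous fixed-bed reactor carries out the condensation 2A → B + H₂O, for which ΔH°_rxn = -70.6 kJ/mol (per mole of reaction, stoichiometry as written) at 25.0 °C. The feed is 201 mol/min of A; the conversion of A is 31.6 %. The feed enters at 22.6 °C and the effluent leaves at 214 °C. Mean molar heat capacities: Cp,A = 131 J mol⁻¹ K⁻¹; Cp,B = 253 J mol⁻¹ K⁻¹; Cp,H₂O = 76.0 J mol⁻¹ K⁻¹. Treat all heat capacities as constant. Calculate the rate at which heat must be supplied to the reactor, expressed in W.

Extent of reaction ξ = 0.316 × 201 / 2 = 31.758 mol/min
Reaction term: ξ·ΔH°_rxn = 31.758 × -70.6 = -2242.1 kJ/min
Sensible, feed 22.6→25 °C: 63.194 kJ/min
Outlet flows (mol/min): A 137.48, B 31.758, H₂O 31.758
Sensible, products 25→214 °C: 5378.7 kJ/min
Q = ΔH = 3199.8 kJ/min = 53.33 kW
Heat supplied = 53330 W

Q_in = 53300 W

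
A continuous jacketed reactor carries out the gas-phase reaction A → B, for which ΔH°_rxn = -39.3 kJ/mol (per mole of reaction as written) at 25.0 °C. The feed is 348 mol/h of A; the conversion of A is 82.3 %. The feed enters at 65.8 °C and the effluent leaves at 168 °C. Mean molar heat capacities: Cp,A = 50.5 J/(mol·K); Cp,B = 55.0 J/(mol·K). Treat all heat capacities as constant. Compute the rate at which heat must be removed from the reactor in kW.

Q_out = 2.58 kW

Extent of reaction ξ = 0.823 × 348 = 286.4 mol/h
Reaction term: ξ·ΔH°_rxn = 286.4 × -39.3 = -11256 kJ/h
Sensible, feed 65.8→25 °C: -717.02 kJ/h
Outlet flows (mol/h): A 61.596, B 286.4
Sensible, products 25→168 °C: 2697.4 kJ/h
Q = ΔH = -9275.3 kJ/h = -2.5765 kW
Heat removed = 2.5765 kW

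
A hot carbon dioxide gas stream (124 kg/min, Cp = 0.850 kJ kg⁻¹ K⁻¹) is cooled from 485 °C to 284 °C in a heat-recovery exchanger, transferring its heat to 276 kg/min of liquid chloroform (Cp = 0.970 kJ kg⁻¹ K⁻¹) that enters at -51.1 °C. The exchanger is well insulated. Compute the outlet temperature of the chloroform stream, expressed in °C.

T_c,out = 28.0 °C

Heat released by hot stream: Q = 124 × 0.850 × (485 − 284) = 21185 kJ/min
Energy balance on cold side (adiabatic exchanger): Q = ṁ_c·Cp_c·(T_c,out − T_c,in)
T_c,out = -51.1 + 21185/(276 × 0.970) = 28.033 °C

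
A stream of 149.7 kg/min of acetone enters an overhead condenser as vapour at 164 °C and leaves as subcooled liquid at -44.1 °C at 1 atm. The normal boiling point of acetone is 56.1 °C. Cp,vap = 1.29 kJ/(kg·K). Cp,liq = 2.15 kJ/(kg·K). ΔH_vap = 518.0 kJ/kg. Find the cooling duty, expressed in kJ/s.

Q_c = 2180 kJ/s

vapour 164→56.1 °C: -139.19 kJ/kg
condensation at 56.1 °C: -518 kJ/kg
liquid 56.1→-44.1 °C: -215.43 kJ/kg
Δh = -139.19 + -518 + -215.43 = -872.62 kJ/kg
Q = ṁ·Δh = 149.7 kg/min × -872.62 kJ/kg = -130630 kJ/min
|Q| = 2177.2 kW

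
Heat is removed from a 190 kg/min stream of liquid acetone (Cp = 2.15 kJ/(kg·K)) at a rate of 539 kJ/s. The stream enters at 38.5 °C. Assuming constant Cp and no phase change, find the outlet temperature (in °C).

T_out = -40.7 °C

Q = 539 kJ/s = 32340 kJ/min
ΔT = Q/(ṁ·Cp) = 32340/(190×2.15) = 79.168 K
T_out = 38.5 − 79.168 = -40.668 °C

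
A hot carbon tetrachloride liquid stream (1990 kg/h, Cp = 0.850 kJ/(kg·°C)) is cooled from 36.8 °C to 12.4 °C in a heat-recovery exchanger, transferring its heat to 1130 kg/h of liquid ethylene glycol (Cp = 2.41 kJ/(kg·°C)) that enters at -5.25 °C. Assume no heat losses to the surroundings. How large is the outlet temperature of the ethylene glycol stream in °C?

T_c,out = 9.91 °C

Heat released by hot stream: Q = 1990 × 0.850 × (36.8 − 12.4) = 41273 kJ/h
Energy balance on cold side (adiabatic exchanger): Q = ṁ_c·Cp_c·(T_c,out − T_c,in)
T_c,out = -5.25 + 41273/(1130 × 2.41) = 9.9054 °C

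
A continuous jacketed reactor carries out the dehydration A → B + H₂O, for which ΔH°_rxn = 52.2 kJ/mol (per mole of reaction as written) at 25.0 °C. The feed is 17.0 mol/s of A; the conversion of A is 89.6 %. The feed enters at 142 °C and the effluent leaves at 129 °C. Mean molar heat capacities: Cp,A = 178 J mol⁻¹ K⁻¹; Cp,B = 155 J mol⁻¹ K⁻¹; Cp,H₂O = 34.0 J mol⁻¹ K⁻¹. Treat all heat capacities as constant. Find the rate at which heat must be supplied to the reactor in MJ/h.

Q_in = 2780 MJ/h

Extent of reaction ξ = 0.896 × 17.0 = 15.232 mol/s
Reaction term: ξ·ΔH°_rxn = 15.232 × 52.2 = 795.11 kJ/s
Sensible, feed 142→25 °C: -354.04 kJ/s
Outlet flows (mol/s): A 1.768, B 15.232, H₂O 15.232
Sensible, products 25→129 °C: 332.13 kJ/s
Q = ΔH = 773.2 kJ/s = 773.2 kW
Heat supplied = 2783.5 MJ/h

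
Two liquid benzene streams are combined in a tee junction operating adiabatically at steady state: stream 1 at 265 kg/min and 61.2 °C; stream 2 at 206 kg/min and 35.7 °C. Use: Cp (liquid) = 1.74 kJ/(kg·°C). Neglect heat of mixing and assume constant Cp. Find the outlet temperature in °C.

Adiabatic, steady state ⇒ Σ ṁᵢCp,ᵢ(T_out − Tᵢ) = 0
T_out = Σ ṁᵢCp,ᵢTᵢ / Σ ṁᵢCp,ᵢ
      = 41016 / 819.54 = 50.047 °C

T_out = 50.0 °C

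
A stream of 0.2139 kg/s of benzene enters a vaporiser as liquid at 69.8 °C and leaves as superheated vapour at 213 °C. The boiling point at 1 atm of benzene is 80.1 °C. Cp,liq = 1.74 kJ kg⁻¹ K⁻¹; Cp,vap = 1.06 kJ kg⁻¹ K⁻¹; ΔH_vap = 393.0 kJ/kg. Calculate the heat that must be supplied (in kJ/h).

Q = 425000 kJ/h

liquid 69.8→80.1 °C: 17.922 kJ/kg
vaporisation at 80.1 °C: 393 kJ/kg
vapour 80.1→213 °C: 140.87 kJ/kg
Δh = 17.922 + 393 + 140.87 = 551.8 kJ/kg
Q = ṁ·Δh = 0.2139 kg/s × 551.8 kJ/kg = 118.03 kJ/s
|Q| = 118.03 kW = 424900 kJ/h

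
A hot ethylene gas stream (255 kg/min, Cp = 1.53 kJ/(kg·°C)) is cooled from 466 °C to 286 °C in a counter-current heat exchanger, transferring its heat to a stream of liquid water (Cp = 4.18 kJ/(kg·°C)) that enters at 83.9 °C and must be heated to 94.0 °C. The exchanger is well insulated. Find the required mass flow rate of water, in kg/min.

Heat released by hot stream: Q = 255 × 1.53 × (466 − 286) = 70227 kJ/min
Energy balance on cold side (adiabatic exchanger): Q = ṁ_c·Cp_c·(T_c,out − T_c,in)
ṁ_c = 70227 / [4.18 × (94.0 − 83.9)] = 1663.4 kg/min

ṁ_c = 1660 kg/min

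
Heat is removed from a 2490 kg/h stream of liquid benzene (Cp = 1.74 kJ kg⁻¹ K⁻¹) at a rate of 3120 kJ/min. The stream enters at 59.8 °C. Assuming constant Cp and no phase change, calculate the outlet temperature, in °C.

Q = 3120 kJ/min = 187200 kJ/h
ΔT = Q/(ṁ·Cp) = 187200/(2490×1.74) = 43.207 K
T_out = 59.8 − 43.207 = 16.593 °C

T_out = 16.6 °C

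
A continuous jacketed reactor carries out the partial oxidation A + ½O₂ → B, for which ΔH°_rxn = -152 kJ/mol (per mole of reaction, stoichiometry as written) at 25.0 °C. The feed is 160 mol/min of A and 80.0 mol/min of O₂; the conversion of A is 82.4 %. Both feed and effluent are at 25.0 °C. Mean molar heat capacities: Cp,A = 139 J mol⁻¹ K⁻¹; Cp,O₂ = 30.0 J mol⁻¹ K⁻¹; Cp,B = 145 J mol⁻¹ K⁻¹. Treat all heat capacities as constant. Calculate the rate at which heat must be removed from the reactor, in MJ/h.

Extent of reaction ξ = 0.824 × 160 = 131.84 mol/min
Reaction term: ξ·ΔH°_rxn = 131.84 × -152 = -20040 kJ/min
Q = ΔH = -20040 kJ/min = -333.99 kW
Heat removed = 1202.4 MJ/h

Q_out = 1200 MJ/h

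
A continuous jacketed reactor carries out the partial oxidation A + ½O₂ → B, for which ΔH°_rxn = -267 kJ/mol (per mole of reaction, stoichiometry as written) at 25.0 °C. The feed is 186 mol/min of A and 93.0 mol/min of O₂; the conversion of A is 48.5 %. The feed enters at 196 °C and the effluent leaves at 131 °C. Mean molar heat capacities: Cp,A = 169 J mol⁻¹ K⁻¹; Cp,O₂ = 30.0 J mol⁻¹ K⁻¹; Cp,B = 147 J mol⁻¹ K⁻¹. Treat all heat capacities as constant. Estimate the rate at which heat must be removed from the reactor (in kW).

Q_out = 444 kW

Extent of reaction ξ = 0.485 × 186 = 90.21 mol/min
Reaction term: ξ·ΔH°_rxn = 90.21 × -267 = -24086 kJ/min
Sensible, feed 196→25 °C: -5852.3 kJ/min
Outlet flows (mol/min): A 95.79, O₂ 47.895, B 90.21
Sensible, products 25→131 °C: 3273.9 kJ/min
Q = ΔH = -26664 kJ/min = -444.41 kW
Heat removed = 444.41 kW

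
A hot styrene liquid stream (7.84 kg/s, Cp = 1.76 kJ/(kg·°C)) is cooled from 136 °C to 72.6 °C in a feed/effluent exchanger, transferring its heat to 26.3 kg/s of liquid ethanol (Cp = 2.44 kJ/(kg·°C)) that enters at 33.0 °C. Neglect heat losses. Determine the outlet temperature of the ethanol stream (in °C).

T_c,out = 46.6 °C

Heat released by hot stream: Q = 7.84 × 1.76 × (136 − 72.6) = 874.82 kJ/s
Energy balance on cold side (adiabatic exchanger): Q = ṁ_c·Cp_c·(T_c,out − T_c,in)
T_c,out = 33.0 + 874.82/(26.3 × 2.44) = 46.632 °C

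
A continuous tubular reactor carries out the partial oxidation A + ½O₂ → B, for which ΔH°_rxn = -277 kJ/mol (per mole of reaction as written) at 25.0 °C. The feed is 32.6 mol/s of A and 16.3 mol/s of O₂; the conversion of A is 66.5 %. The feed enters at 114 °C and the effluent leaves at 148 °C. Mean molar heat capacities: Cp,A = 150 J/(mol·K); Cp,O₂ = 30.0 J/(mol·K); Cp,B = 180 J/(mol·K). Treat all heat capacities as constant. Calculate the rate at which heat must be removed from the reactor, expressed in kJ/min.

Extent of reaction ξ = 0.665 × 32.6 = 21.679 mol/s
Reaction term: ξ·ΔH°_rxn = 21.679 × -277 = -6005.1 kJ/s
Sensible, feed 114→25 °C: -478.73 kJ/s
Outlet flows (mol/s): A 10.921, O₂ 5.4605, B 21.679
Sensible, products 25→148 °C: 701.61 kJ/s
Q = ΔH = -5782.2 kJ/s = -5782.2 kW
Heat removed = 346930 kJ/min

Q_out = 347000 kJ/min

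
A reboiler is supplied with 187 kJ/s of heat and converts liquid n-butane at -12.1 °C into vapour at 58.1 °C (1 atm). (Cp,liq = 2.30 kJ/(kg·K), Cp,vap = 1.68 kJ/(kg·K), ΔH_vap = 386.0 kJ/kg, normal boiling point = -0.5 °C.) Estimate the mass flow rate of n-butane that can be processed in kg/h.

ṁ = 1320 kg/h

Δh = 2.30×(-0.5−-12.1) + 386.0 + 1.68×(58.1−-0.5) = 511.13 kJ/kg
Q = 187 kJ/s = 187 kJ/s = 673200 kJ/h
ṁ = Q/Δh = 673200 / 511.13 = 1317.1 kg/h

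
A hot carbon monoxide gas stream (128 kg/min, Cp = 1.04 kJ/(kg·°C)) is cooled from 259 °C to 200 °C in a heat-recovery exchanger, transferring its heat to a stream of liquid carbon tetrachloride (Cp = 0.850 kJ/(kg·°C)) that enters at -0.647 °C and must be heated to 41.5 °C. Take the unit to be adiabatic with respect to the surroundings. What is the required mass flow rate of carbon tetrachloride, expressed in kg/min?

ṁ_c = 219 kg/min

Heat released by hot stream: Q = 128 × 1.04 × (259 − 200) = 7854.1 kJ/min
Energy balance on cold side (adiabatic exchanger): Q = ṁ_c·Cp_c·(T_c,out − T_c,in)
ṁ_c = 7854.1 / [0.850 × (41.5 − -0.647)] = 219.23 kg/min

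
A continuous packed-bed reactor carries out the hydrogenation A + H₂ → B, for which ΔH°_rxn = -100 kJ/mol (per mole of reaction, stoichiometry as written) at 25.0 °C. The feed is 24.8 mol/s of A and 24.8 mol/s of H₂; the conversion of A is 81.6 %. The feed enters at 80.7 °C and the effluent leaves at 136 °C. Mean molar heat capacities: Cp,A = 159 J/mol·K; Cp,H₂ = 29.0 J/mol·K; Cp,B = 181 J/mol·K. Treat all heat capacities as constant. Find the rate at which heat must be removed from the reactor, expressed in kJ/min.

Extent of reaction ξ = 0.816 × 24.8 = 20.237 mol/s
Reaction term: ξ·ΔH°_rxn = 20.237 × -100 = -2023.7 kJ/s
Sensible, feed 80.7→25 °C: -259.7 kJ/s
Outlet flows (mol/s): A 4.5632, H₂ 4.5632, B 20.237
Sensible, products 25→136 °C: 501.8 kJ/s
Q = ΔH = -1781.6 kJ/s = -1781.6 kW
Heat removed = 106890 kJ/min

Q_out = 107000 kJ/min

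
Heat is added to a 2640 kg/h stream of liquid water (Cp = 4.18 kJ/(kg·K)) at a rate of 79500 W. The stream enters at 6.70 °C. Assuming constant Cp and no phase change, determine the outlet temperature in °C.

Q = 79500 W = 286200 kJ/h
ΔT = Q/(ṁ·Cp) = 286200/(2640×4.18) = 25.935 K
T_out = 6.70 + 25.935 = 32.635 °C

T_out = 32.6 °C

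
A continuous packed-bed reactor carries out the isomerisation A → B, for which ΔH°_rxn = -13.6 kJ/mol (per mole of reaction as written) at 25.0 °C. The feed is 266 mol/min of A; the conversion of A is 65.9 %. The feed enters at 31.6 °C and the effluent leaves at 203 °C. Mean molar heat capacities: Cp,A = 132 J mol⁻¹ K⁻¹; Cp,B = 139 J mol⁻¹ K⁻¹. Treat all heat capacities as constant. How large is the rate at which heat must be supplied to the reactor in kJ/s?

Extent of reaction ξ = 0.659 × 266 = 175.29 mol/min
Reaction term: ξ·ΔH°_rxn = 175.29 × -13.6 = -2384 kJ/min
Sensible, feed 31.6→25 °C: -231.74 kJ/min
Outlet flows (mol/min): A 90.706, B 175.29
Sensible, products 25→203 °C: 6468.4 kJ/min
Q = ΔH = 3852.6 kJ/min = 64.21 kW
Heat supplied = 64.21 kJ/s

Q_in = 64.2 kJ/s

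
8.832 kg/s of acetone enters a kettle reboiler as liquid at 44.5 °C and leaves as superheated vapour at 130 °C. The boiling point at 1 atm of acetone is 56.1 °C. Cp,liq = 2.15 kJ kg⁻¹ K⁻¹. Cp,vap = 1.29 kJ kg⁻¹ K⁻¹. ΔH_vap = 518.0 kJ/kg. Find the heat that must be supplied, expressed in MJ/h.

liquid 44.5→56.1 °C: 24.94 kJ/kg
vaporisation at 56.1 °C: 518 kJ/kg
vapour 56.1→130 °C: 95.331 kJ/kg
Δh = 24.94 + 518 + 95.331 = 638.27 kJ/kg
Q = ṁ·Δh = 8.832 kg/s × 638.27 kJ/kg = 5637.2 kJ/s
|Q| = 5637.2 kW = 20294 MJ/h

Q = 20300 MJ/h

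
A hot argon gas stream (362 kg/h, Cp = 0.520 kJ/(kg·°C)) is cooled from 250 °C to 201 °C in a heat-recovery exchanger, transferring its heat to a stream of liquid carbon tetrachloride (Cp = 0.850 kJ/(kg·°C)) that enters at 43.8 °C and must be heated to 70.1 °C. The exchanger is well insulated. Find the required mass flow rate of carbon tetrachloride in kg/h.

Heat released by hot stream: Q = 362 × 0.520 × (250 − 201) = 9223.8 kJ/h
Energy balance on cold side (adiabatic exchanger): Q = ṁ_c·Cp_c·(T_c,out − T_c,in)
ṁ_c = 9223.8 / [0.850 × (70.1 − 43.8)] = 412.6 kg/h

ṁ_c = 413 kg/h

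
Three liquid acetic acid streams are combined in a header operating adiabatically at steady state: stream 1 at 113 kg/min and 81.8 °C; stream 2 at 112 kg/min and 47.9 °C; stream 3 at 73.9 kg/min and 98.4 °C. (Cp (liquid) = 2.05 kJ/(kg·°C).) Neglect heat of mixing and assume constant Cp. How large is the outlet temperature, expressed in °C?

T_out = 73.2 °C

Adiabatic, steady state ⇒ Σ ṁᵢCp,ᵢ(T_out − Tᵢ) = 0
Σ ṁᵢCp,ᵢTᵢ = 113×2.05×81.8 + 112×2.05×47.9 + 73.9×2.05×98.4 = 44854
Σ ṁᵢCp,ᵢ = 113×2.05 + 112×2.05 + 73.9×2.05 = 612.74
T_out = 44854 / 612.74 = 73.202 °C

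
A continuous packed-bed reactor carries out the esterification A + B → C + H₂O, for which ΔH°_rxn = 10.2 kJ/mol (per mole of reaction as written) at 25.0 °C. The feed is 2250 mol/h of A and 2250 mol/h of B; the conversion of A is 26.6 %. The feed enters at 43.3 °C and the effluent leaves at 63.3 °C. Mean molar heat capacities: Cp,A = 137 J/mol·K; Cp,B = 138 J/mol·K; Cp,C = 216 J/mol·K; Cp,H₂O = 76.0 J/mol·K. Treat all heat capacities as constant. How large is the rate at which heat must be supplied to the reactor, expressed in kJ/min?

Extent of reaction ξ = 0.266 × 2250 = 598.5 mol/h
Reaction term: ξ·ΔH°_rxn = 598.5 × 10.2 = 6104.7 kJ/h
Sensible, feed 43.3→25 °C: -11323 kJ/h
Outlet flows (mol/h): A 1651.5, B 1651.5, C 598.5, H₂O 598.5
Sensible, products 25→63.3 °C: 24088 kJ/h
Q = ΔH = 18869 kJ/h = 5.2415 kW
Heat supplied = 314.49 kJ/min

Q_in = 314 kJ/min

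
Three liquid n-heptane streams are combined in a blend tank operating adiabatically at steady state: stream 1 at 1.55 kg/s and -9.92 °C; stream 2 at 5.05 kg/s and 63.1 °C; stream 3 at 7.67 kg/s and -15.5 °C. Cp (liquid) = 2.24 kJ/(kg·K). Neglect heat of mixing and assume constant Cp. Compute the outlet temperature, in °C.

Adiabatic, steady state ⇒ Σ ṁᵢCp,ᵢ(T_out − Tᵢ) = 0
Σ ṁᵢCp,ᵢTᵢ = 1.55×2.24×-9.92 + 5.05×2.24×63.1 + 7.67×2.24×-15.5 = 413.04
Σ ṁᵢCp,ᵢ = 1.55×2.24 + 5.05×2.24 + 7.67×2.24 = 31.965
T_out = 413.04 / 31.965 = 12.922 °C

T_out = 12.9 °C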